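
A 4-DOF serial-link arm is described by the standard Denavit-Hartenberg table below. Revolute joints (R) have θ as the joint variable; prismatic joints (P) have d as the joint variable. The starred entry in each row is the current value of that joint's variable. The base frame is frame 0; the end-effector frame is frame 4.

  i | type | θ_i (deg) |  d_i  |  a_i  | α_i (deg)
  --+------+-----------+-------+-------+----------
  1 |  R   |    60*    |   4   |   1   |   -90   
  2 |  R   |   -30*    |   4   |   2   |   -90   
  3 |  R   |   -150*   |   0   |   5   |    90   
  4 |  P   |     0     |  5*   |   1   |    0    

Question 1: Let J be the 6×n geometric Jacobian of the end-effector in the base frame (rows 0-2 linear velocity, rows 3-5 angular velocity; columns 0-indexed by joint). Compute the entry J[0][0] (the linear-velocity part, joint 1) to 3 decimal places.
2.071

axis z_0 = ẑ; lever o_n−o_0 = (-4.2787,-2.0712,1.1519)
cross product → J_v[:, 0] = (2.0712,-4.2787,0.0000)
J_ω[:, 0] = z_0
entry J[0][0] = 2.0712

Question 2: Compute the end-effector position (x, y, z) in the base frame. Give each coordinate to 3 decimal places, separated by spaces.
-4.279 -2.071 1.152

after link 1: o_1 = (0.5000, 0.8660, 4.0000)
after link 2: o_2 = (-2.0981, 4.3660, 5.0000)
after link 3: o_3 = (-6.1381, 2.3684, 2.8349)
after link 4: o_4 = (-4.2787, -2.0712, 1.1519)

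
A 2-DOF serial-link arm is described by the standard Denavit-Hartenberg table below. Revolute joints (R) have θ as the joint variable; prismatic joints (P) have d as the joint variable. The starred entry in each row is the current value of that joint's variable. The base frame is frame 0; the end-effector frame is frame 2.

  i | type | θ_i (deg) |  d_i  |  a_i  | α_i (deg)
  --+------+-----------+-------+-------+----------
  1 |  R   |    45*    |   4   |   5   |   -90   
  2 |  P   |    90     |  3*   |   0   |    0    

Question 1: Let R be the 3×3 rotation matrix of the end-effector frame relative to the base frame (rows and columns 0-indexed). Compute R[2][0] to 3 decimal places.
-1.000

End-effector x-axis (col 0 of R) = (0.0000,0.0000,-1.0000)
R[2][0] = -1.0000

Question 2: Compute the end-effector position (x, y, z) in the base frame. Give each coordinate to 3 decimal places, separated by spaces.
1.414 5.657 4.000

after link 1: o_1 = (3.5355, 3.5355, 4.0000)
after link 2: o_2 = (1.4142, 5.6569, 4.0000)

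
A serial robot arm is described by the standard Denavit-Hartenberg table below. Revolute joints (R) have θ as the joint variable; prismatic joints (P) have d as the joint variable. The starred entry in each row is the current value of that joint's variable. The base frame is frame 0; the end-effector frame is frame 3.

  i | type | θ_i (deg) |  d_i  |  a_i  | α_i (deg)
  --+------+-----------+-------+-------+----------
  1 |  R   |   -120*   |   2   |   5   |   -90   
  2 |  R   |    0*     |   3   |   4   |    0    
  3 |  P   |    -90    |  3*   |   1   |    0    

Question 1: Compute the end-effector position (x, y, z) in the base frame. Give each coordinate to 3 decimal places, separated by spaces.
0.696 -10.794 3.000

after link 1: o_1 = (-2.5000, -4.3301, 2.0000)
after link 2: o_2 = (-1.9019, -9.2942, 2.0000)
after link 3: o_3 = (0.6962, -10.7942, 3.0000)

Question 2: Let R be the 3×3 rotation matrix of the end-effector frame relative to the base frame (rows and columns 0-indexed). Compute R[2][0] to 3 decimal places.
End-effector x-axis (col 0 of R) = (-0.0000,-0.0000,1.0000)
R[2][0] = 1.0000

1.000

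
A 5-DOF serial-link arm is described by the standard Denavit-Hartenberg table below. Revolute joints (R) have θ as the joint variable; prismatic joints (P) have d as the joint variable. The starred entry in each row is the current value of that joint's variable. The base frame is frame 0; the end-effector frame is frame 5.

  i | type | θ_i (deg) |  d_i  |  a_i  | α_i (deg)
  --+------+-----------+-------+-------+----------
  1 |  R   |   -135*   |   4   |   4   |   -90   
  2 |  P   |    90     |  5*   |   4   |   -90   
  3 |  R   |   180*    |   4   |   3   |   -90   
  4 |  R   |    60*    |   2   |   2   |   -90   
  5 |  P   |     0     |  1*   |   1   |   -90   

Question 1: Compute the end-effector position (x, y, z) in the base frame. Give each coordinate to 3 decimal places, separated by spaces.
2.759 -7.140 3.634

after link 1: o_1 = (-2.8284, -2.8284, 4.0000)
after link 2: o_2 = (0.7071, -6.3640, 0.0000)
after link 3: o_3 = (3.5355, -3.5355, 3.0000)
after link 4: o_4 = (3.7250, -6.1745, 4.0000)
after link 5: o_5 = (2.7591, -7.1404, 3.6340)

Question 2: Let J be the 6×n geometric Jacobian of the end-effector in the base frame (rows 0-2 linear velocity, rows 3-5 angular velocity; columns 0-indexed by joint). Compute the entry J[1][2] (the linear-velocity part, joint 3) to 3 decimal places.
-2.570

axis z_2 = (0.7071,0.7071,-0.0000); lever o_n−o_2 = (2.0520,-0.7765,3.6340)
cross product → J_v[:, 2] = (2.5696,-2.5696,-2.0000)
J_ω[:, 2] = z_2
entry J[1][2] = -2.5696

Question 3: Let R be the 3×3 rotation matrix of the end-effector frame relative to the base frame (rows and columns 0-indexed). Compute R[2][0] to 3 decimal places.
0.500

End-effector x-axis (col 0 of R) = (-0.6124,-0.6124,0.5000)
R[2][0] = 0.5000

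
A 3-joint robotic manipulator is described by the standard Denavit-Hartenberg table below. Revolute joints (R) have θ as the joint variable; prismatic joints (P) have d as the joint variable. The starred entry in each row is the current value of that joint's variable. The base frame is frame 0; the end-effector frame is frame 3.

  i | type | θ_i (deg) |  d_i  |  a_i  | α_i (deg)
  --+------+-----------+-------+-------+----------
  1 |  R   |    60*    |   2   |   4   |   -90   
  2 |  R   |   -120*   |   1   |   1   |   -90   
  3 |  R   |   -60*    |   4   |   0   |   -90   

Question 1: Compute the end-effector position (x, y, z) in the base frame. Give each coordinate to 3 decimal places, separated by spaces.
after link 1: o_1 = (2.0000, 3.4641, 2.0000)
after link 2: o_2 = (0.8840, 3.5311, 2.8660)
after link 3: o_3 = (2.6160, 6.5311, 4.8660)

2.616 6.531 4.866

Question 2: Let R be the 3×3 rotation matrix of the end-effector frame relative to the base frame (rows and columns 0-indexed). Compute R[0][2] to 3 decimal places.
End-effector z-axis (col 2 of R) = (0.2165,-0.6250,0.7500)
R[0][2] = 0.2165

0.217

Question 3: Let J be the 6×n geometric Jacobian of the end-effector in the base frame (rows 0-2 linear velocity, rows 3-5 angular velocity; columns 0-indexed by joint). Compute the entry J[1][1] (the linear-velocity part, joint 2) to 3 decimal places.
2.482

axis z_1 = (-0.8660,0.5000,0.0000); lever o_n−o_1 = (0.6160,3.0670,2.8660)
cross product → J_v[:, 1] = (1.4330,2.4821,-2.9641)
J_ω[:, 1] = z_1
entry J[1][1] = 2.4821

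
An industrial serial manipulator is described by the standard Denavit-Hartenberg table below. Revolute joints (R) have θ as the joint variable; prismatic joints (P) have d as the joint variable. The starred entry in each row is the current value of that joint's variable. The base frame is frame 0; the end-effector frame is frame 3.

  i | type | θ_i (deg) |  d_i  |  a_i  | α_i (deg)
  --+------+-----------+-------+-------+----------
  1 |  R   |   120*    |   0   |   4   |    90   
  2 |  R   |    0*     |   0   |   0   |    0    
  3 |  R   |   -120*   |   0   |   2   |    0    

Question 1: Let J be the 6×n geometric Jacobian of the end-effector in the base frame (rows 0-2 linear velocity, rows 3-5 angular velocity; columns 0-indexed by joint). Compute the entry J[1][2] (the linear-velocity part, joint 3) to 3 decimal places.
1.500

axis z_2 = (0.8660,0.5000,0.0000); lever o_n−o_2 = (0.5000,-0.8660,-1.7321)
cross product → J_v[:, 2] = (-0.8660,1.5000,-1.0000)
J_ω[:, 2] = z_2
entry J[1][2] = 1.5000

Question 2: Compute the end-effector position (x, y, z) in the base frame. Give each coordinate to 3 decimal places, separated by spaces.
-1.500 2.598 -1.732

after link 1: o_1 = (-2.0000, 3.4641, 0.0000)
after link 2: o_2 = (-2.0000, 3.4641, 0.0000)
after link 3: o_3 = (-1.5000, 2.5981, -1.7321)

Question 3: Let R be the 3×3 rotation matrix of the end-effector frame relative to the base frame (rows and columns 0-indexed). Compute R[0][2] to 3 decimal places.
End-effector z-axis (col 2 of R) = (0.8660,0.5000,0.0000)
R[0][2] = 0.8660

0.866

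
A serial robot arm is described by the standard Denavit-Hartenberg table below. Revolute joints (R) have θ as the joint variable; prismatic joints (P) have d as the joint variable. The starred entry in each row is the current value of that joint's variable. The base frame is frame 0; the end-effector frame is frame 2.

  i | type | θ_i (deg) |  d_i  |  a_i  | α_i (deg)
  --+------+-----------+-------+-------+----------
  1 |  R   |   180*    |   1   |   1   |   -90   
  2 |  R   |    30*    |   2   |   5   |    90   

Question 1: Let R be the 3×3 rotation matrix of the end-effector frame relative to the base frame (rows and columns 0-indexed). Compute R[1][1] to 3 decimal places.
-1.000

End-effector y-axis (col 1 of R) = (-0.0000,-1.0000,0.0000)
R[1][1] = -1.0000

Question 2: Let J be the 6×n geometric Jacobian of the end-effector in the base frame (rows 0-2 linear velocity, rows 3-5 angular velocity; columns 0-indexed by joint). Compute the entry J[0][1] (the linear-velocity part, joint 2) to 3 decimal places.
2.500

axis z_1 = (-0.0000,-1.0000,0.0000); lever o_n−o_1 = (-4.3301,-2.0000,-2.5000)
cross product → J_v[:, 1] = (2.5000,-0.0000,-4.3301)
J_ω[:, 1] = z_1
entry J[0][1] = 2.5000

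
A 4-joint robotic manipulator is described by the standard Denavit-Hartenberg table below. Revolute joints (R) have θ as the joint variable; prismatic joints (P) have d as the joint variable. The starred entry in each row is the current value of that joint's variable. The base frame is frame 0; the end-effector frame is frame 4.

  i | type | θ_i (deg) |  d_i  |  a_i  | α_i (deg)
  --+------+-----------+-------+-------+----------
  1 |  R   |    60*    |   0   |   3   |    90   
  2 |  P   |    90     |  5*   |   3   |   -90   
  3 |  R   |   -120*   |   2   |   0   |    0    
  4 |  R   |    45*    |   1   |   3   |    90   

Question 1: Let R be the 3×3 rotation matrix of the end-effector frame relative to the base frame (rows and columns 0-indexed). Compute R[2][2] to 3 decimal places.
-0.966

End-effector z-axis (col 2 of R) = (0.2241,-0.1294,-0.9659)
R[2][2] = -0.9659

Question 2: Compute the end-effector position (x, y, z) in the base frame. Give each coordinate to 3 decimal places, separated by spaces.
after link 1: o_1 = (1.5000, 2.5981, 0.0000)
after link 2: o_2 = (5.8301, 0.0981, 3.0000)
after link 3: o_3 = (4.8301, -1.6340, 3.0000)
after link 4: o_4 = (6.8397, -3.9489, 3.7765)

6.840 -3.949 3.776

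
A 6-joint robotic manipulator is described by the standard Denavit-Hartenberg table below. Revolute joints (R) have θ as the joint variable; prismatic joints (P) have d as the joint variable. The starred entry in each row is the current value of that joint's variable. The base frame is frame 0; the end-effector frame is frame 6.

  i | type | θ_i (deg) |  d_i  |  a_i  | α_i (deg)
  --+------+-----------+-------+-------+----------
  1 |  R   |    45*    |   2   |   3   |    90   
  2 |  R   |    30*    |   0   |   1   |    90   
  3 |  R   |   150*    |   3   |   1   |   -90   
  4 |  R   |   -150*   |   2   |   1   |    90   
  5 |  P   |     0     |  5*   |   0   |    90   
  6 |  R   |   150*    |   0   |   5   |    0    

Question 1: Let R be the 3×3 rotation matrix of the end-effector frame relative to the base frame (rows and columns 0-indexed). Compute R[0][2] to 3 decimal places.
End-effector z-axis (col 2 of R) = (0.9186,-0.3062,0.2500)
R[0][2] = 0.9186

0.919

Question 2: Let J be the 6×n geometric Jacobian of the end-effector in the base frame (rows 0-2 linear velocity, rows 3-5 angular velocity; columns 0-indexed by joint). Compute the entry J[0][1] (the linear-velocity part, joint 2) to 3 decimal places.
axis z_1 = (0.7071,-0.7071,0.0000); lever o_n−o_1 = (-3.0729,-0.7181,4.4109)
cross product → J_v[:, 1] = (-3.1190,-3.1190,-2.6806)
J_ω[:, 1] = z_1
entry J[0][1] = -3.1190

-3.119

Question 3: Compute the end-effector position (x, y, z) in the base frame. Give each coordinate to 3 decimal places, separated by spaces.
-0.952 1.403 6.411

after link 1: o_1 = (2.1213, 2.1213, 2.0000)
after link 2: o_2 = (2.7337, 2.7337, 2.5000)
after link 3: o_3 = (3.6176, 2.9105, -0.5311)
after link 4: o_4 = (2.1103, 4.4651, -1.0891)
after link 5: o_5 = (1.0213, 5.1439, 3.7434)
after link 6: o_6 = (-0.9515, 1.4032, 6.4109)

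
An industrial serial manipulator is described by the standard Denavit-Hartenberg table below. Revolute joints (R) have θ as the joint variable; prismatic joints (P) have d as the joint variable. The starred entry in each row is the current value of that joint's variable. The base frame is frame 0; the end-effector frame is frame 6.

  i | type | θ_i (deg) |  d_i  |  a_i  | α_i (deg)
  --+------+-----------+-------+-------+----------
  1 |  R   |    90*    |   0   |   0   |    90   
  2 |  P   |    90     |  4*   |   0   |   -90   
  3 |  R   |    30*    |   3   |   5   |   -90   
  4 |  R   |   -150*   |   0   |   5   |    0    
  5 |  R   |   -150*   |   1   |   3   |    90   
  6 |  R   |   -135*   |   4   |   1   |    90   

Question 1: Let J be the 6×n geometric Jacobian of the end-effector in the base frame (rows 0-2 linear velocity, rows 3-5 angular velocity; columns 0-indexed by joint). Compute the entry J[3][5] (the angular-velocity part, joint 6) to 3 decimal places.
-0.433

axis z_5 = (-0.4330,-0.5000,0.7500); lever o_n−o_5 = (-0.9429,-2.6124,3.0474)
cross product → J_v[:, 5] = (0.4356,0.6124,0.6597)
J_ω[:, 5] = z_5
entry J[3][5] = -0.4330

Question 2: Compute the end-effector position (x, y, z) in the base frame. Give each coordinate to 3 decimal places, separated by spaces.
1.106 -5.514 4.427

after link 1: o_1 = (0.0000, 0.0000, 0.0000)
after link 2: o_2 = (4.0000, -0.0000, 0.0000)
after link 3: o_3 = (1.5000, -3.0000, 4.3301)
after link 4: o_4 = (3.6651, -5.5000, 0.5801)
after link 5: o_5 = (2.0490, -2.9019, 1.3792)
after link 6: o_6 = (1.1061, -5.5143, 4.4265)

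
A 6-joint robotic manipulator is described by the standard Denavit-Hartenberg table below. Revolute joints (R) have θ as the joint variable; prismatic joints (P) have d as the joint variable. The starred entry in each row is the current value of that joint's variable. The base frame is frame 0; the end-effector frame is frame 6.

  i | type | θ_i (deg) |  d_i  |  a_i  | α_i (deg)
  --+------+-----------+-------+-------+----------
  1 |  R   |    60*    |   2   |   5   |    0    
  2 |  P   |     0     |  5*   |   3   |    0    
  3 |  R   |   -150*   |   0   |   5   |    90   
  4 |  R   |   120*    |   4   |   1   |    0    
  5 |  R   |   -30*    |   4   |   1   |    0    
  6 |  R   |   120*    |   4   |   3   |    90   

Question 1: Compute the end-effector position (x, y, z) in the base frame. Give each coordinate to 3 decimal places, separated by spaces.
-8.000 5.026 7.366

after link 1: o_1 = (2.5000, 4.3301, 2.0000)
after link 2: o_2 = (4.0000, 6.9282, 7.0000)
after link 3: o_3 = (4.0000, 1.9282, 7.0000)
after link 4: o_4 = (-0.0000, 2.4282, 7.8660)
after link 5: o_5 = (-4.0000, 2.4282, 8.8660)
after link 6: o_6 = (-8.0000, 5.0263, 7.3660)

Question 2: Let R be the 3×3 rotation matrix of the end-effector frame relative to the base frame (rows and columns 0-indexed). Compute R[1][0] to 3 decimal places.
0.866

End-effector x-axis (col 0 of R) = (0.0000,0.8660,-0.5000)
R[1][0] = 0.8660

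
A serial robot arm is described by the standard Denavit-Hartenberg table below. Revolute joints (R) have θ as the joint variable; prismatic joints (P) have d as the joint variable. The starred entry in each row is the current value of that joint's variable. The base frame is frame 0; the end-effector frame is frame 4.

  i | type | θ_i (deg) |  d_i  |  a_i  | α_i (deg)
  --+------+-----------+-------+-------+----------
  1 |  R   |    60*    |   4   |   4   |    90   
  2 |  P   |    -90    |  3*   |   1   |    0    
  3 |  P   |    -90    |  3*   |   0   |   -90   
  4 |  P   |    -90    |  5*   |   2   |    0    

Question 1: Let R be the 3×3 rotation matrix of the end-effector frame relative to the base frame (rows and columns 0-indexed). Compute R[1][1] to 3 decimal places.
-0.866

End-effector y-axis (col 1 of R) = (-0.5000,-0.8660,-0.0000)
R[1][1] = -0.8660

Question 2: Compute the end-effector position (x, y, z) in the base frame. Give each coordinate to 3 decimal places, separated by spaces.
after link 1: o_1 = (2.0000, 3.4641, 4.0000)
after link 2: o_2 = (4.5981, 1.9641, 3.0000)
after link 3: o_3 = (7.1962, 0.4641, 3.0000)
after link 4: o_4 = (8.9282, -0.5359, -2.0000)

8.928 -0.536 -2.000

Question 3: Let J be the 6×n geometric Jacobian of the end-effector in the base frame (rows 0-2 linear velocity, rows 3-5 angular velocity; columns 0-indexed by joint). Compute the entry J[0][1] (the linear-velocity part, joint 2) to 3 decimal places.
0.866

prismatic axis z_1 = (0.8660,-0.5000,0.0000)
J_v[:, 1] = z_1; J_ω[:, 1] = (0,0,0)
entry J[0][1] = 0.8660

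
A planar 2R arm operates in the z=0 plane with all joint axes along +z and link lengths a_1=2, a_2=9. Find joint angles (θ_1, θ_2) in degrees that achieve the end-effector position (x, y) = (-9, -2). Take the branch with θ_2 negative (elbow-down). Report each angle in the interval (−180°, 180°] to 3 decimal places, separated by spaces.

cos θ_2 = (85.0000−2²−9²)/(2·2·9) = 0.0000; θ_2 = -90.0000° (elbow-down)
β = atan2(-2.0000,-9.0000) = -167.4712°; ψ = atan2(-9.0000,2.0000) = -77.4712°
θ_1 = β − ψ = -90.0000°

-90.000 -90.000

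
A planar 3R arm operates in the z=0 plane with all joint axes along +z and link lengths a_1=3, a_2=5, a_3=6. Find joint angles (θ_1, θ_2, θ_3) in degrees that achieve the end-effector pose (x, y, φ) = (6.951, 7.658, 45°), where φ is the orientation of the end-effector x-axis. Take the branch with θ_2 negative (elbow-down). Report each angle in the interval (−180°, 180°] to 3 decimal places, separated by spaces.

134.999 -120.000 30.001

wrist centre = target − a_3·(cos φ, sin φ) = (2.7084, 3.4154)
cos θ_2 = (18.9999−3²−5²)/(2·3·5) = -0.5000; θ_2 = -120.0002° (elbow-down)
β = atan2(3.4154,2.7084) = 51.5858°; ψ = atan2(-4.3301,0.5000) = -83.4134°
θ_1 = β − ψ = 134.9992°
θ_3 = φ − θ_1 − θ_2 = 30.0010° (wrapped to (-180°,180°])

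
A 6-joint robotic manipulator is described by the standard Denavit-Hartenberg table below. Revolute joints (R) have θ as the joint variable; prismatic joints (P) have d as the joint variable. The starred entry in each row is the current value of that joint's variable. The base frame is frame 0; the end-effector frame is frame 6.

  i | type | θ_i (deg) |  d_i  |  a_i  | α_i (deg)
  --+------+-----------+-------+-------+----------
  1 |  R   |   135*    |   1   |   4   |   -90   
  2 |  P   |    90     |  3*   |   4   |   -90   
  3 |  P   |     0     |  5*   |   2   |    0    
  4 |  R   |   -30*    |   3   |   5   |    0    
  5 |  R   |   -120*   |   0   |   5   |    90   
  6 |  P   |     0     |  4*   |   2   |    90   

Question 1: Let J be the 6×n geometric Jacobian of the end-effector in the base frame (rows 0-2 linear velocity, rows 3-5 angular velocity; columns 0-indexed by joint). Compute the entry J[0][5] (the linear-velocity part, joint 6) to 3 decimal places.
0.612

prismatic axis z_5 = (0.6124,0.6124,0.5000)
J_v[:, 5] = z_5; J_ω[:, 5] = (0,0,0)
entry J[0][5] = 0.6124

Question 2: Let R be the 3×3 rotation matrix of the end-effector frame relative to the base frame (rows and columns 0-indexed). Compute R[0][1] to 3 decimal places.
End-effector y-axis (col 1 of R) = (0.6124,0.6124,0.5000)
R[0][1] = 0.6124

0.612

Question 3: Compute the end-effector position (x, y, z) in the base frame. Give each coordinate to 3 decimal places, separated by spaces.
-1.086 -6.743 -1.268

after link 1: o_1 = (-2.8284, 2.8284, 1.0000)
after link 2: o_2 = (-4.9497, 0.7071, -3.0000)
after link 3: o_3 = (-1.4142, -2.8284, -5.0000)
after link 4: o_4 = (-1.0607, -6.7175, -9.3301)
after link 5: o_5 = (-2.8284, -8.4853, -5.0000)
after link 6: o_6 = (-1.0860, -6.7429, -1.2679)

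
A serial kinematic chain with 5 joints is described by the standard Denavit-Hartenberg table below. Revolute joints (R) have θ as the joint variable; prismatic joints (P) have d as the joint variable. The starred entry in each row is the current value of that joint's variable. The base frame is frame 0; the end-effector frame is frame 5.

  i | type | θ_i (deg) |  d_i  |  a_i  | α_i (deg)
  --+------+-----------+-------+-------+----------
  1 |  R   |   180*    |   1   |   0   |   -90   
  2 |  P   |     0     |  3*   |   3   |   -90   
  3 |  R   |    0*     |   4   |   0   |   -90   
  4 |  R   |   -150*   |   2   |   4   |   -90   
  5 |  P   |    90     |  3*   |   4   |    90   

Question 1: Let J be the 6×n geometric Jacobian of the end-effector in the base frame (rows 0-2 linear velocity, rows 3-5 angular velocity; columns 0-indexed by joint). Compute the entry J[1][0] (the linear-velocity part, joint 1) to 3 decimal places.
axis z_0 = ẑ; lever o_n−o_0 = (-1.0359,-5.0000,-7.5981)
cross product → J_v[:, 0] = (5.0000,-1.0359,0.0000)
J_ω[:, 0] = z_0
entry J[1][0] = -1.0359

-1.036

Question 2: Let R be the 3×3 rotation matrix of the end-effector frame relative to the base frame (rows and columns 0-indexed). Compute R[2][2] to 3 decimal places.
End-effector z-axis (col 2 of R) = (0.8660,-0.0000,-0.5000)
R[2][2] = -0.5000

-0.500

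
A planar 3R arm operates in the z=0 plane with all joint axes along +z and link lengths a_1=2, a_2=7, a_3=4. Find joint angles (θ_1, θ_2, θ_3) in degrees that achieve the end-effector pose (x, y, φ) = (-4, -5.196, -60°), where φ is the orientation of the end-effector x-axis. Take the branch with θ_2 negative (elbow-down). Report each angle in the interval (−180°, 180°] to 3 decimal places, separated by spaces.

wrist centre = target − a_3·(cos φ, sin φ) = (-6.0000, -1.7319)
cos θ_2 = (38.9995−2²−7²)/(2·2·7) = -0.5000; θ_2 = -120.0012° (elbow-down)
β = atan2(-1.7319,-6.0000) = -163.8992°; ψ = atan2(-6.0621,-1.5001) = -103.8992°
θ_1 = β − ψ = -60.0000°
θ_3 = φ − θ_1 − θ_2 = 120.0012° (wrapped to (-180°,180°])

-60.000 -120.001 120.001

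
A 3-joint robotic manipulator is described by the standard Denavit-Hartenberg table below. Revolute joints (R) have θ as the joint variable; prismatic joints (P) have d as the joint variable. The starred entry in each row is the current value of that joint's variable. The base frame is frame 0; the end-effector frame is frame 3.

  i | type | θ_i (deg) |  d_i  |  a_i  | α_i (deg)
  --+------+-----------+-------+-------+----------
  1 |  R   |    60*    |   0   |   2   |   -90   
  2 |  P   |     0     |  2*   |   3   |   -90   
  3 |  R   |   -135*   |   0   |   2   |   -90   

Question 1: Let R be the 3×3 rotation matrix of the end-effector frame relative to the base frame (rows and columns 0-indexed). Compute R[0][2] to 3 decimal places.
-0.259

End-effector z-axis (col 2 of R) = (-0.2588,0.9659,0.0000)
R[0][2] = -0.2588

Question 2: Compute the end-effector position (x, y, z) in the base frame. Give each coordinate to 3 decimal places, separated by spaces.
after link 1: o_1 = (1.0000, 1.7321, 0.0000)
after link 2: o_2 = (0.7679, 5.3301, 0.0000)
after link 3: o_3 = (-1.1639, 4.8125, 0.0000)

-1.164 4.812 0.000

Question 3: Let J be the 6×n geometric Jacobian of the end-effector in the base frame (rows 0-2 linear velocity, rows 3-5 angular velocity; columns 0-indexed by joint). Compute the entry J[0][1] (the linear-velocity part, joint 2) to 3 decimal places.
-0.866

prismatic axis z_1 = (-0.8660,0.5000,0.0000)
J_v[:, 1] = z_1; J_ω[:, 1] = (0,0,0)
entry J[0][1] = -0.8660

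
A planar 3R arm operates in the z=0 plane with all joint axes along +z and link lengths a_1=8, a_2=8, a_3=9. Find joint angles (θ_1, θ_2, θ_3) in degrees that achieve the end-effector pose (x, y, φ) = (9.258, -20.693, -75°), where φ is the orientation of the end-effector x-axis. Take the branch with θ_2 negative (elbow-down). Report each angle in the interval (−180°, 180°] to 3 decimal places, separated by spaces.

-29.997 -60.001 14.998

wrist centre = target − a_3·(cos φ, sin φ) = (6.9286, -11.9997)
cos θ_2 = (191.9979−8²−8²)/(2·8·8) = 0.5000; θ_2 = -60.0011° (elbow-down)
β = atan2(-11.9997,6.9286) = -59.9978°; ψ = atan2(-6.9283,11.9999) = -30.0005°
θ_1 = β − ψ = -29.9973°
θ_3 = φ − θ_1 − θ_2 = 14.9983° (wrapped to (-180°,180°])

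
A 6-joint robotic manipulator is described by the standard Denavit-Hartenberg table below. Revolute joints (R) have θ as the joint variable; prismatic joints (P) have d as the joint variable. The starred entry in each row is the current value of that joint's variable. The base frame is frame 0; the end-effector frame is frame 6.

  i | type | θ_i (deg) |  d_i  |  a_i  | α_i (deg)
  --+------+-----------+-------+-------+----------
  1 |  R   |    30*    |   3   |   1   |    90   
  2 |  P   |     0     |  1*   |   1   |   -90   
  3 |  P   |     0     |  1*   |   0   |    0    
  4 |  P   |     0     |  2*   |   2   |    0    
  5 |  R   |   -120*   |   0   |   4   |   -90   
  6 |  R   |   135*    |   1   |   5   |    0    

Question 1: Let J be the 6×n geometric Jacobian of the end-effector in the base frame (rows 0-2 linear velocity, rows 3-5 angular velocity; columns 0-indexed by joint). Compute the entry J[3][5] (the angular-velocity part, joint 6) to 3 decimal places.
1.000

axis z_5 = (1.0000,0.0000,0.0000); lever o_n−o_5 = (1.0000,3.5355,-3.5355)
cross product → J_v[:, 5] = (-0.0000,3.5355,3.5355)
J_ω[:, 5] = z_5
entry J[3][5] = 1.0000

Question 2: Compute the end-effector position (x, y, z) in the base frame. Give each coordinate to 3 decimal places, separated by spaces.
after link 1: o_1 = (0.8660, 0.5000, 3.0000)
after link 2: o_2 = (2.2321, 0.1340, 3.0000)
after link 3: o_3 = (2.2321, 0.1340, 4.0000)
after link 4: o_4 = (3.9641, 1.1340, 6.0000)
after link 5: o_5 = (3.9641, -2.8660, 6.0000)
after link 6: o_6 = (4.9641, 0.6695, 2.4645)

4.964 0.670 2.464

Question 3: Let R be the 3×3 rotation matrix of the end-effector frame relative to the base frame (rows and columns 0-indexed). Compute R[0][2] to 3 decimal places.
End-effector z-axis (col 2 of R) = (1.0000,0.0000,0.0000)
R[0][2] = 1.0000

1.000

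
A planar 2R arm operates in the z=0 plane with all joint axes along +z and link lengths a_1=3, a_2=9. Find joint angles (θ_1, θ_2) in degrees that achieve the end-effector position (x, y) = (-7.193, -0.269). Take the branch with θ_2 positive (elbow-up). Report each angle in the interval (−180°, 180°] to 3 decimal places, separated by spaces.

cos θ_2 = (51.8116−3²−9²)/(2·3·9) = -0.7072; θ_2 = 135.0069° (elbow-up)
β = atan2(-0.2690,-7.1930) = -177.8583°; ψ = atan2(6.3632,-3.3647) = 117.8690°
θ_1 = β − ψ = -295.7273°

64.273 135.007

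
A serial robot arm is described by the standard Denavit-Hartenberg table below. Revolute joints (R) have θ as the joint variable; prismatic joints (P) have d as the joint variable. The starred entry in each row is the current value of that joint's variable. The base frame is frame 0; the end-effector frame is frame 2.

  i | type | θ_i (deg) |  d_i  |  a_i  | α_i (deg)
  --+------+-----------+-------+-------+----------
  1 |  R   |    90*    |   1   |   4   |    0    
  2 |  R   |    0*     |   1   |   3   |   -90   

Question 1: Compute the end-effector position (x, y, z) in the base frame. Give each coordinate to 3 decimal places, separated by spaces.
after link 1: o_1 = (0.0000, 4.0000, 1.0000)
after link 2: o_2 = (0.0000, 7.0000, 2.0000)

0.000 7.000 2.000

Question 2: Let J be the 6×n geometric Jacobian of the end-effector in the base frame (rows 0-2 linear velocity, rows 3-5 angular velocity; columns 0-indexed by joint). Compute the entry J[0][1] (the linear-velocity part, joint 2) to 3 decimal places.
-3.000

axis z_1 = (0.0000,0.0000,1.0000); lever o_n−o_1 = (0.0000,3.0000,1.0000)
cross product → J_v[:, 1] = (-3.0000,0.0000,0.0000)
J_ω[:, 1] = z_1
entry J[0][1] = -3.0000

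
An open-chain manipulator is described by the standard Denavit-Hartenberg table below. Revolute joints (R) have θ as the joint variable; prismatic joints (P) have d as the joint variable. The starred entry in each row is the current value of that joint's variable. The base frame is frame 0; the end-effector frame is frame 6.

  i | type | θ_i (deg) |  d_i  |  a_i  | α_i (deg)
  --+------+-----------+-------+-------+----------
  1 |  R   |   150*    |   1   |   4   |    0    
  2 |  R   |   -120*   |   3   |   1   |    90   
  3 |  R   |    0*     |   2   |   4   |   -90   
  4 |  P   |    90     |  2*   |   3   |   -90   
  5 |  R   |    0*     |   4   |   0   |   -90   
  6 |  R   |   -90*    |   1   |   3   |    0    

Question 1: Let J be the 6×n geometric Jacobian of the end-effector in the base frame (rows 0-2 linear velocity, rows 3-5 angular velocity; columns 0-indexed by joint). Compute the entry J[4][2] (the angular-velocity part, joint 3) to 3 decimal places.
-0.866

axis z_2 = (0.5000,-0.8660,0.0000); lever o_n−o_2 = (-3.0981,-0.6340,1.0000)
cross product → J_v[:, 2] = (-0.8660,-0.5000,-3.0000)
J_ω[:, 2] = z_2
entry J[4][2] = -0.8660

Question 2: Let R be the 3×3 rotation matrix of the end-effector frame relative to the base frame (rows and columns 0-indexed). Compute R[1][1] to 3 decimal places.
0.866

End-effector y-axis (col 1 of R) = (-0.5000,0.8660,-0.0000)
R[1][1] = 0.8660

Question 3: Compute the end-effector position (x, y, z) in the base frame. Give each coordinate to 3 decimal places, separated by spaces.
-5.696 1.866 5.000

after link 1: o_1 = (-3.4641, 2.0000, 1.0000)
after link 2: o_2 = (-2.5981, 2.5000, 4.0000)
after link 3: o_3 = (1.8660, 2.7679, 4.0000)
after link 4: o_4 = (0.3660, 5.3660, 6.0000)
after link 5: o_5 = (-3.0981, 3.3660, 6.0000)
after link 6: o_6 = (-5.6962, 1.8660, 5.0000)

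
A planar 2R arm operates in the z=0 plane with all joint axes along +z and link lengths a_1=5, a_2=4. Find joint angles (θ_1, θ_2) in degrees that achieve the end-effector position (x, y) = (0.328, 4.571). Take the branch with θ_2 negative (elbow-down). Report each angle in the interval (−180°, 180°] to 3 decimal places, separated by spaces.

135.002 -119.997

cos θ_2 = (21.0016−5²−4²)/(2·5·4) = -0.5000; θ_2 = -119.9973° (elbow-down)
β = atan2(4.5710,0.3280) = 85.8957°; ψ = atan2(-3.4642,3.0002) = -49.1058°
θ_1 = β − ψ = 135.0015°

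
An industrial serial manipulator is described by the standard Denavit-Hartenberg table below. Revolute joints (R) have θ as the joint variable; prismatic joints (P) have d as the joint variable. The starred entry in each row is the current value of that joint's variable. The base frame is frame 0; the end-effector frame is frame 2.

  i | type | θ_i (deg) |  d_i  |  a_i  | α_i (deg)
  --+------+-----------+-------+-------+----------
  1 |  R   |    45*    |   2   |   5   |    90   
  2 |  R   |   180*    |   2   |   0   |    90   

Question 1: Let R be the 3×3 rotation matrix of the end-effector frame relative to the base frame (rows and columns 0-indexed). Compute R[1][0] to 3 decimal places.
-0.707

End-effector x-axis (col 0 of R) = (-0.7071,-0.7071,0.0000)
R[1][0] = -0.7071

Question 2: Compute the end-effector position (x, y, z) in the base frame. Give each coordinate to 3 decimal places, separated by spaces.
after link 1: o_1 = (3.5355, 3.5355, 2.0000)
after link 2: o_2 = (4.9497, 2.1213, 2.0000)

4.950 2.121 2.000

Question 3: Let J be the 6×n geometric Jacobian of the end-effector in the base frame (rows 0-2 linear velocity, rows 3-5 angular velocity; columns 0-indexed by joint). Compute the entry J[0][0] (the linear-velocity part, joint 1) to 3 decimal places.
-2.121

axis z_0 = ẑ; lever o_n−o_0 = (4.9497,2.1213,2.0000)
cross product → J_v[:, 0] = (-2.1213,4.9497,0.0000)
J_ω[:, 0] = z_0
entry J[0][0] = -2.1213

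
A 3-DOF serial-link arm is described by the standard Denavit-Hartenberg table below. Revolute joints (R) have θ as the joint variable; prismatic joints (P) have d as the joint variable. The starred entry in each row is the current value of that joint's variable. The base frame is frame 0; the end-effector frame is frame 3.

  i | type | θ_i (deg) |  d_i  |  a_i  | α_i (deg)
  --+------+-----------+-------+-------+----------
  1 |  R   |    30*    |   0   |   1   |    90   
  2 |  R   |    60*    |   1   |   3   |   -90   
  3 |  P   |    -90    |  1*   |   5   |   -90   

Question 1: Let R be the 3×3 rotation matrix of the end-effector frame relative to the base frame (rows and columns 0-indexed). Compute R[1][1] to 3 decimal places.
0.433

End-effector y-axis (col 1 of R) = (0.7500,0.4330,-0.5000)
R[1][1] = 0.4330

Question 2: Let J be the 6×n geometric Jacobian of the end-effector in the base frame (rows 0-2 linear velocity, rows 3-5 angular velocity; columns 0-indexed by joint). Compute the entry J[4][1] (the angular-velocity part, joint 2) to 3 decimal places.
axis z_1 = (0.5000,-0.8660,0.0000); lever o_n−o_1 = (3.5490,-4.8792,3.0981)
cross product → J_v[:, 1] = (-2.6830,-1.5490,0.6340)
J_ω[:, 1] = z_1
entry J[4][1] = -0.8660

-0.866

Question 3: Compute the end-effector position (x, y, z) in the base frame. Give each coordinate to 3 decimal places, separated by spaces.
4.415 -4.379 3.098

after link 1: o_1 = (0.8660, 0.5000, 0.0000)
after link 2: o_2 = (2.6651, 0.3840, 2.5981)
after link 3: o_3 = (4.4151, -4.3792, 3.0981)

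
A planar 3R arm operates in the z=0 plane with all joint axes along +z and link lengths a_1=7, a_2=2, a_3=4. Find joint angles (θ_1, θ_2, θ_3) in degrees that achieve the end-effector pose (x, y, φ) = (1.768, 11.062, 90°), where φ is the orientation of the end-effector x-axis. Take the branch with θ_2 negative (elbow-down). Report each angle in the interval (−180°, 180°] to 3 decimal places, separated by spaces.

wrist centre = target − a_3·(cos φ, sin φ) = (1.7680, 7.0620)
cos θ_2 = (52.9977−7²−2²)/(2·7·2) = -0.0001; θ_2 = -90.0048° (elbow-down)
β = atan2(7.0620,1.7680) = 75.9447°; ψ = atan2(-2.0000,6.9998) = -15.9458°
θ_1 = β − ψ = 91.8904°
θ_3 = φ − θ_1 − θ_2 = 88.1143° (wrapped to (-180°,180°])

91.890 -90.005 88.114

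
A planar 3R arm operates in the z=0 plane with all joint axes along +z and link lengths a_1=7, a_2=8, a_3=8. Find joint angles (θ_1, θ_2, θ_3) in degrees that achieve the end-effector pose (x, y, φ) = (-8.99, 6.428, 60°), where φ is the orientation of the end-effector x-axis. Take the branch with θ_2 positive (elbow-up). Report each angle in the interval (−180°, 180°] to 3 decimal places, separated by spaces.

wrist centre = target − a_3·(cos φ, sin φ) = (-12.9900, -0.5002)
cos θ_2 = (168.9903−7²−8²)/(2·7·8) = 0.4999; θ_2 = 60.0057° (elbow-up)
β = atan2(-0.5002,-12.9900) = -177.7948°; ψ = atan2(6.9286,10.9993) = 32.2073°
θ_1 = β − ψ = -210.0022°
θ_3 = φ − θ_1 − θ_2 = -150.0036° (wrapped to (-180°,180°])

149.998 60.006 -150.004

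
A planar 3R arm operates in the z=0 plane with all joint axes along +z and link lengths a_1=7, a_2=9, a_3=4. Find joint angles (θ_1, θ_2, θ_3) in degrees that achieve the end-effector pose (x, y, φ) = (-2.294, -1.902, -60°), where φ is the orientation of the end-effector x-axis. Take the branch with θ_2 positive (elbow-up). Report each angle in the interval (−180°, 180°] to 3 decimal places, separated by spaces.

59.997 150.002 90.001

wrist centre = target − a_3·(cos φ, sin φ) = (-4.2940, 1.5621)
cos θ_2 = (20.8786−7²−9²)/(2·7·9) = -0.8660; θ_2 = 150.0020° (elbow-up)
β = atan2(1.5621,-4.2940) = 160.0093°; ψ = atan2(4.4997,-0.7944) = 100.0119°
θ_1 = β − ψ = 59.9974°
θ_3 = φ − θ_1 − θ_2 = 90.0006° (wrapped to (-180°,180°])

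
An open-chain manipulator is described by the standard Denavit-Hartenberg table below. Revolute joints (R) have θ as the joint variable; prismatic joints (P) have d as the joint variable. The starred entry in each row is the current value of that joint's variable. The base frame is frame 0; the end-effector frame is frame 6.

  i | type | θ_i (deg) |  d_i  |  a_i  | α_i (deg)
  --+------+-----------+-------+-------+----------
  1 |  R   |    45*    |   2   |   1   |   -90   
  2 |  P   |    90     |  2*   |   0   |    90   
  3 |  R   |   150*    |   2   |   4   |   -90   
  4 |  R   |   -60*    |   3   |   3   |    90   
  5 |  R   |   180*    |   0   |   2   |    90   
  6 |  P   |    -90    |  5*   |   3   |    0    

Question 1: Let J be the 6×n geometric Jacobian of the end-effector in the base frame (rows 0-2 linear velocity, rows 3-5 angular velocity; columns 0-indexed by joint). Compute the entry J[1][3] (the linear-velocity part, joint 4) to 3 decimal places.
-2.415

axis z_3 = (0.6124,-0.6124,0.5000); lever o_n−o_3 = (3.3554,-4.2519,6.6830)
cross product → J_v[:, 3] = (-1.9665,-2.4148,-0.5490)
J_ω[:, 3] = z_3
entry J[1][3] = -2.4148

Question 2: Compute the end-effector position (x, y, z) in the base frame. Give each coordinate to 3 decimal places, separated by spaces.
after link 1: o_1 = (0.7071, 0.7071, 2.0000)
after link 2: o_2 = (-0.7071, 2.1213, 2.0000)
after link 3: o_3 = (-0.7071, 4.9497, 5.4641)
after link 4: o_4 = (2.4368, 5.4801, 8.2631)
after link 5: o_5 = (1.5656, 3.9018, 7.3971)
after link 6: o_6 = (2.6482, 0.6978, 12.1471)

2.648 0.698 12.147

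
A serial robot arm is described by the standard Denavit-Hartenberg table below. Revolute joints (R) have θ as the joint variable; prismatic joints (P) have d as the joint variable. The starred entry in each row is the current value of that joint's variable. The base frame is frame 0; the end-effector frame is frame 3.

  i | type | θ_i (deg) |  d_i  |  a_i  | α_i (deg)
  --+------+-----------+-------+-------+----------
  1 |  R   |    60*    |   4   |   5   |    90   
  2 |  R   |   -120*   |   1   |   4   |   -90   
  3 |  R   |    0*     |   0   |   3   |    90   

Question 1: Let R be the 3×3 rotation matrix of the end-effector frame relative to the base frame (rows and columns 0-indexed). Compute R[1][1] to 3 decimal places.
End-effector y-axis (col 1 of R) = (0.4330,0.7500,-0.5000)
R[1][1] = 0.7500

0.750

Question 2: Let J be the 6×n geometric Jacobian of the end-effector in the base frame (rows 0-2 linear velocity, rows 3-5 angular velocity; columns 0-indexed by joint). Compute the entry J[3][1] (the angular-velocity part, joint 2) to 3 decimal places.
0.866

axis z_1 = (0.8660,-0.5000,0.0000); lever o_n−o_1 = (-0.8840,-3.5311,-6.0622)
cross product → J_v[:, 1] = (3.0311,5.2500,-3.5000)
J_ω[:, 1] = z_1
entry J[3][1] = 0.8660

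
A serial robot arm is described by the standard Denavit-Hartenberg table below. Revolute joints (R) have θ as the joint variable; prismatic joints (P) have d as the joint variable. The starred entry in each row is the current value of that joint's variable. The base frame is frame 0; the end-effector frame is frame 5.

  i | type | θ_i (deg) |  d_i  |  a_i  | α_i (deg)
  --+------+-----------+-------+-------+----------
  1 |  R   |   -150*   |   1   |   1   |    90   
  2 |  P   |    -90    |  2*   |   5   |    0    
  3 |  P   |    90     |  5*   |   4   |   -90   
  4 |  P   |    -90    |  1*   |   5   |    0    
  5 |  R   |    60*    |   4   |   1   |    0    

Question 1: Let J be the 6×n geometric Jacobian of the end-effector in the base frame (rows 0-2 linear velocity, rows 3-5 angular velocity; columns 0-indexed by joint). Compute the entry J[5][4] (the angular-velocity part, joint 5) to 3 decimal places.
axis z_4 = (0.0000,0.0000,1.0000); lever o_n−o_4 = (-1.0000,0.0000,4.0000)
cross product → J_v[:, 4] = (0.0000,-1.0000,0.0000)
J_ω[:, 4] = z_4
entry J[5][4] = 1.0000

1.000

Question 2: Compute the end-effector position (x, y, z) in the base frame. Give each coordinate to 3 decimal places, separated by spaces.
after link 1: o_1 = (-0.8660, -0.5000, 1.0000)
after link 2: o_2 = (-1.8660, 1.2321, -4.0000)
after link 3: o_3 = (-7.8301, 3.5622, -4.0000)
after link 4: o_4 = (-10.3301, 7.8923, -3.0000)
after link 5: o_5 = (-11.3301, 7.8923, 1.0000)

-11.330 7.892 1.000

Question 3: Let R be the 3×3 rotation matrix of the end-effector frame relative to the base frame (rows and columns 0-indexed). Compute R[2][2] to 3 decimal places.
End-effector z-axis (col 2 of R) = (0.0000,0.0000,1.0000)
R[2][2] = 1.0000

1.000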